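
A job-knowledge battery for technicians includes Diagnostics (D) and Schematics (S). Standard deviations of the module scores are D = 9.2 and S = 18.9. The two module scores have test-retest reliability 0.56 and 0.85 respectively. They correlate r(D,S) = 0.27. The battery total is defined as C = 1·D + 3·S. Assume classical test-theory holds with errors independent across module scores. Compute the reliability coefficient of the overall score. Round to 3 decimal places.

Var(C) = 9.2² + 3²·18.9² + 2·[3·9.2·18.9·0.27] = 3299.53 + 281.686 = 3581.22.
Because errors are independent across components, Cov(Tᵢ,Tⱼ) = Cov(Xᵢ,Xⱼ); the off-diagonal part of the true-score variance is the same as above.
True-score variance = [9.2²·0.56 + 3²·18.9²·0.85] + 281.686 = 2780.05 + 281.686 = 3061.74.
Reliability = 3061.74 / 3581.22 = 0.855.

0.855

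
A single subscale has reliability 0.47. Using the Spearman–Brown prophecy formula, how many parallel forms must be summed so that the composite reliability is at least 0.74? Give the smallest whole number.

k ≥ ρ*(1−ρ₁)/(ρ₁(1−ρ*)) = 0.74·0.53 / (0.47·0.26) = 3.209.
Smallest integer k = 4.

4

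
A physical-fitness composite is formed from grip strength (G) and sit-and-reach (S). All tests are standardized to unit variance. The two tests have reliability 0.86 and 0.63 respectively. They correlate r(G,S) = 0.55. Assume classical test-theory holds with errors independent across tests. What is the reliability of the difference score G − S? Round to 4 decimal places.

0.4333

Var(G−S) = 1 + 1 − 2·0.55 = 2 − 1.1 = 0.9.
With uncorrelated errors the cross-covariances are all true-score covariance, so they carry over unchanged; only the diagonal terms shrink to ρᵢσᵢ².
True-score variance = [0.86 + 0.63] − 1.1 = 1.49 − 1.1 = 0.39.
Reliability = 0.39 / 0.9 = 0.4333.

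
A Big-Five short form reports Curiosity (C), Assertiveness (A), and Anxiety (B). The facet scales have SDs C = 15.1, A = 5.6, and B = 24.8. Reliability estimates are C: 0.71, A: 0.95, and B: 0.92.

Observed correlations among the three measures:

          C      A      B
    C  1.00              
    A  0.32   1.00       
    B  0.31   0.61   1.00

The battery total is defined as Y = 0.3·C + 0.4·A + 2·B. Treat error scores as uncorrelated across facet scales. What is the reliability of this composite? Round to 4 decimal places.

0.9266

Var(Y) = 0.3²·15.1² + 0.4²·5.6² + 2²·24.8² + 2·[0.12·15.1·5.6·0.32 + 0.6·15.1·24.8·0.31 + 0.8·5.6·24.8·0.61] = 2485.7 + 281.348 = 2767.05.
With uncorrelated errors the cross-covariances are all true-score covariance, so they carry over unchanged; only the diagonal terms shrink to ρᵢσᵢ².
True-score variance = [0.3²·15.1²·0.71 + 0.4²·5.6²·0.95 + 2²·24.8²·0.92] + 281.348 = 2282.68 + 281.348 = 2564.03.
Reliability = 2564.03 / 2767.05 = 0.9266.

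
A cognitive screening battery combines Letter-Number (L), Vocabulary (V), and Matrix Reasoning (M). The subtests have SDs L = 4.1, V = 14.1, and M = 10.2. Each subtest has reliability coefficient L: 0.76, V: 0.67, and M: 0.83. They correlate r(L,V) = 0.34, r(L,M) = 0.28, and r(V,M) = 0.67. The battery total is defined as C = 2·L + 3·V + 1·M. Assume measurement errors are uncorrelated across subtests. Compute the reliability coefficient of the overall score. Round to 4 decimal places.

Var(C) = 2²·4.1² + 3²·14.1² + 10.2² + 2·[6·4.1·14.1·0.34 + 2·4.1·10.2·0.28 + 3·14.1·10.2·0.67] = 1960.57 + 860.86 = 2821.43.
With uncorrelated errors the cross-covariances are all true-score covariance, so they carry over unchanged; only the diagonal terms shrink to ρᵢσᵢ².
True-score variance = [2²·4.1²·0.76 + 3²·14.1²·0.67 + 10.2²·0.83] + 860.86 = 1336.28 + 860.86 = 2197.14.
Reliability = 2197.14 / 2821.43 = 0.7787.

0.7787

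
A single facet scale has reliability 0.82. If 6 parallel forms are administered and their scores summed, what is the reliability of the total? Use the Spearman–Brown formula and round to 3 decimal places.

ρ_k = kρ / (1 + (k−1)ρ) = 6·0.82 / (1 + 5·0.82) = 4.920 / 5.100 = 0.965.

0.965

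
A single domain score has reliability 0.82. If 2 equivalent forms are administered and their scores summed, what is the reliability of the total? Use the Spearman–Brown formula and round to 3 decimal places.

ρ_k = kρ / (1 + (k−1)ρ) = 2·0.82 / (1 + 1·0.82) = 1.640 / 1.820 = 0.901.

0.901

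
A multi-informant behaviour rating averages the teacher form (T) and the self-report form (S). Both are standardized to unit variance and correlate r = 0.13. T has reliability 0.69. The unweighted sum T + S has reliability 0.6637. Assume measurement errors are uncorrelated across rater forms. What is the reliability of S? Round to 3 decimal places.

Var(T+S) = 2 + 2·0.13 = 2.260.
True-score variance = ρ_T + ρ_S + 2·0.13, so 0.6637 = (0.69 + ρ_S + 0.26) / 2.260.
ρ_S = 0.6637·2.260 − 0.69 − 0.26 = 0.550.

0.550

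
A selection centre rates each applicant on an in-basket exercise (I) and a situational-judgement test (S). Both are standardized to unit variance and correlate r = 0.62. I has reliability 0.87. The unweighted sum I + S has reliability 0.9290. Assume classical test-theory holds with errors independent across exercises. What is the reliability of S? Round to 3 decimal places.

0.900

Var(I+S) = 2 + 2·0.62 = 3.240.
True-score variance = ρ_I + ρ_S + 2·0.62, so 0.9290 = (0.87 + ρ_S + 1.24) / 3.240.
ρ_S = 0.9290·3.240 − 0.87 − 1.24 = 0.900.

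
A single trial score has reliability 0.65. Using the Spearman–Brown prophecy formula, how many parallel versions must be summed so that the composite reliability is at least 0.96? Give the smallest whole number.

13

k ≥ ρ*(1−ρ₁)/(ρ₁(1−ρ*)) = 0.96·0.35 / (0.65·0.04) = 12.923.
Smallest integer k = 13.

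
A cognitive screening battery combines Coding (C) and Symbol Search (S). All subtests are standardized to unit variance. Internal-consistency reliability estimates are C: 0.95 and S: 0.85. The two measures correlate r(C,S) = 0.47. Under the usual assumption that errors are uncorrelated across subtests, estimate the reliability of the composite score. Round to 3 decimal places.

Var(C+S) = 2 + 2·[0.47] = 2 + 0.94 = 2.94.
Because errors are independent across components, Cov(Tᵢ,Tⱼ) = Cov(Xᵢ,Xⱼ); the off-diagonal part of the true-score variance is the same as above.
True-score variance = [0.95 + 0.85] + 0.94 = 1.8 + 0.94 = 2.74.
Reliability = 2.74 / 2.94 = 0.932.

0.932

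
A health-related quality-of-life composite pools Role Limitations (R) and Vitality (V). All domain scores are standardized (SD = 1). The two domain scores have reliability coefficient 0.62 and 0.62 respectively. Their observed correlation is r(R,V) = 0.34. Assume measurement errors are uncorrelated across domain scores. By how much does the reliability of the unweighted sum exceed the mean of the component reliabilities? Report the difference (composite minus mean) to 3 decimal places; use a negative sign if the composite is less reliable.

0.096

Var(sum) = 2 + 0.68 = 2.68; true-score variance = 1.24 + 0.68 = 1.92; composite reliability = 0.7164.
Mean component reliability = 0.6200.
Difference = 0.7164 − 0.6200 = 0.096.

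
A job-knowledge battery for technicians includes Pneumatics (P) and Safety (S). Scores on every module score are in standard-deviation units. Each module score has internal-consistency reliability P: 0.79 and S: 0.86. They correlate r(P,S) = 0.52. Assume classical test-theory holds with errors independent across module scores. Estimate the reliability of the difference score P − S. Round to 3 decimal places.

Var(P−S) = 1 + 1 − 2·0.52 = 2 − 1.04 = 0.96.
Because errors are independent across components, Cov(Tᵢ,Tⱼ) = Cov(Xᵢ,Xⱼ); the off-diagonal part of the true-score variance is the same as above.
True-score variance = [0.79 + 0.86] − 1.04 = 1.65 − 1.04 = 0.61.
Reliability = 0.61 / 0.96 = 0.635.

0.635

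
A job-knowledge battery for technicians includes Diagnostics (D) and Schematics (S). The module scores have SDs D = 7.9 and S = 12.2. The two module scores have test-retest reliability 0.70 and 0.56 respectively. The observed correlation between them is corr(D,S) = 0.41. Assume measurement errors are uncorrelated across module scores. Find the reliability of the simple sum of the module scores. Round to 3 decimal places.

0.710

Var(D+S) = 7.9² + 12.2² + 2·[7.9·12.2·0.41] = 211.25 + 79.0316 = 290.282.
Under uncorrelated errors the observed covariances equal the true-score covariances, so only the own-variance terms attenuate.
True-score variance = [7.9²·0.70 + 12.2²·0.56] + 79.0316 = 127.037 + 79.0316 = 206.069.
Reliability = 206.069 / 290.282 = 0.710.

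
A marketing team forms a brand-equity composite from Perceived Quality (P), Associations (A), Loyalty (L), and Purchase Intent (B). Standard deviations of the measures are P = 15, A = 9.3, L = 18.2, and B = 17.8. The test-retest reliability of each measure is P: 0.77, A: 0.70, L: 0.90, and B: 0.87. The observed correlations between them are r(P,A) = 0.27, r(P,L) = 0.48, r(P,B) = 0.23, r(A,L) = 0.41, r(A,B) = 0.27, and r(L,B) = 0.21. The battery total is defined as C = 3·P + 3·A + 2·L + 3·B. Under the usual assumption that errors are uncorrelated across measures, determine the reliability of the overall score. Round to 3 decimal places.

0.906

Var(C) = 3²·15² + 3²·9.3² + 2²·18.2² + 3²·17.8² + 2·[9·15·9.3·0.27 + 6·15·18.2·0.48 + 9·15·17.8·0.23 + 6·9.3·18.2·0.41 + 9·9.3·17.8·0.27 + 6·18.2·17.8·0.21] = 6979.93 + 5809.49 = 12789.4.
Under uncorrelated errors the observed covariances equal the true-score covariances, so only the own-variance terms attenuate.
True-score variance = [3²·15²·0.77 + 3²·9.3²·0.70 + 2²·18.2²·0.90 + 3²·17.8²·0.87] + 5809.49 = 5777.46 + 5809.49 = 11587.
Reliability = 11587 / 12789.4 = 0.906.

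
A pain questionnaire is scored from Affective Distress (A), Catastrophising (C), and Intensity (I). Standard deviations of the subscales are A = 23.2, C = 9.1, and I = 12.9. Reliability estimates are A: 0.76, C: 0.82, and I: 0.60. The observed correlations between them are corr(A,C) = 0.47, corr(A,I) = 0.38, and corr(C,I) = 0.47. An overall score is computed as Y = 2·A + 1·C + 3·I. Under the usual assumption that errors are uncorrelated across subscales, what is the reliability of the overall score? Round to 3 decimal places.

0.806

Var(Y) = 2²·23.2² + 9.1² + 3²·12.9² + 2·[2·23.2·9.1·0.47 + 6·23.2·12.9·0.38 + 3·9.1·12.9·0.47] = 3733.46 + 2092.66 = 5826.12.
With uncorrelated errors the cross-covariances are all true-score covariance, so they carry over unchanged; only the diagonal terms shrink to ρᵢσᵢ².
True-score variance = [2²·23.2²·0.76 + 9.1²·0.82 + 3²·12.9²·0.60] + 2092.66 = 2602.77 + 2092.66 = 4695.43.
Reliability = 4695.43 / 5826.12 = 0.806.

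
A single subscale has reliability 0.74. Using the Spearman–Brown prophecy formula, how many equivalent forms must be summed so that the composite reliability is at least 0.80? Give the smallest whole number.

k ≥ ρ*(1−ρ₁)/(ρ₁(1−ρ*)) = 0.80·0.26 / (0.74·0.20) = 1.405.
Smallest integer k = 2.

2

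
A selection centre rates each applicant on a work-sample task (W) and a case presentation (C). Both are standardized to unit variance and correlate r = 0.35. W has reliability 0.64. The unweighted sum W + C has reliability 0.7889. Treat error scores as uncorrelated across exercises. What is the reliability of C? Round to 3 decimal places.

Var(W+C) = 2 + 2·0.35 = 2.700.
True-score variance = ρ_W + ρ_C + 2·0.35, so 0.7889 = (0.64 + ρ_C + 0.70) / 2.700.
ρ_C = 0.7889·2.700 − 0.64 − 0.70 = 0.790.

0.790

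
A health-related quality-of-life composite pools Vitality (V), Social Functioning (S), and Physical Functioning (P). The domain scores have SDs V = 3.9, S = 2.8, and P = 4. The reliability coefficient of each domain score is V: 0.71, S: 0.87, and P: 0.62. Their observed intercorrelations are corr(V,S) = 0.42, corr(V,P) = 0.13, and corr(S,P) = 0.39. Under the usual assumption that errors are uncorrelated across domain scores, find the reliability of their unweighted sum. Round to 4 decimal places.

Var(V+S+P) = 3.9² + 2.8² + 4² + 2·[3.9·2.8·0.42 + 3.9·4·0.13 + 2.8·4·0.39] = 39.05 + 21.9648 = 61.0148.
Because errors are independent across components, Cov(Tᵢ,Tⱼ) = Cov(Xᵢ,Xⱼ); the off-diagonal part of the true-score variance is the same as above.
True-score variance = [3.9²·0.71 + 2.8²·0.87 + 4²·0.62] + 21.9648 = 27.5399 + 21.9648 = 49.5047.
Reliability = 49.5047 / 61.0148 = 0.8114.

0.8114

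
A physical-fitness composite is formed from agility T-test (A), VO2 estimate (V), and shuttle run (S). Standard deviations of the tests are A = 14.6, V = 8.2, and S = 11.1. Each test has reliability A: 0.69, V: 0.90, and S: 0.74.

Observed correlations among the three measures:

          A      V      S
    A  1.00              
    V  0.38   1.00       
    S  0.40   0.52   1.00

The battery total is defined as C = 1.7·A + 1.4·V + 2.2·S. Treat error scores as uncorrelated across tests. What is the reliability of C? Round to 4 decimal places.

Var(C) = 1.7²·14.6² + 1.4²·8.2² + 2.2²·11.1² + 2·[2.38·14.6·8.2·0.38 + 3.74·14.6·11.1·0.40 + 3.08·8.2·11.1·0.52] = 1344.16 + 992.988 = 2337.15.
With uncorrelated errors the cross-covariances are all true-score covariance, so they carry over unchanged; only the diagonal terms shrink to ρᵢσᵢ².
True-score variance = [1.7²·14.6²·0.69 + 1.4²·8.2²·0.90 + 2.2²·11.1²·0.74] + 992.988 = 984.963 + 992.988 = 1977.95.
Reliability = 1977.95 / 2337.15 = 0.8463.

0.8463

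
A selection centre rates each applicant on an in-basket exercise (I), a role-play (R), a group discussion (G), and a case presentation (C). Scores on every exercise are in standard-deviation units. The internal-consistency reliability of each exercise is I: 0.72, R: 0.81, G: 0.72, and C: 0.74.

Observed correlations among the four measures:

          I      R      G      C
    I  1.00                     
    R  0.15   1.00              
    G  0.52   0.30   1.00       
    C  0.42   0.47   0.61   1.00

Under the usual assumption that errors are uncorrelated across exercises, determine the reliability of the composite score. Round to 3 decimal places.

0.887

Var(I+R+G+C) = 4 + 2·[0.15 + 0.52 + 0.42 + 0.30 + 0.47 + 0.61] = 4 + 4.94 = 8.94.
Because errors are independent across components, Cov(Tᵢ,Tⱼ) = Cov(Xᵢ,Xⱼ); the off-diagonal part of the true-score variance is the same as above.
True-score variance = [0.72 + 0.81 + 0.72 + 0.74] + 4.94 = 2.99 + 4.94 = 7.93.
Reliability = 7.93 / 8.94 = 0.887.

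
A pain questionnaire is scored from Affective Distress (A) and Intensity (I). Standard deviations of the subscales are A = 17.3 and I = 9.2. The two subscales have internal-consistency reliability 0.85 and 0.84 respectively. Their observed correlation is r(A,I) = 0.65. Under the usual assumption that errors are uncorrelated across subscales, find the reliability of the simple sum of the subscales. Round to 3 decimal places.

0.901

Var(A+I) = 17.3² + 9.2² + 2·[17.3·9.2·0.65] = 383.93 + 206.908 = 590.838.
Under uncorrelated errors the observed covariances equal the true-score covariances, so only the own-variance terms attenuate.
True-score variance = [17.3²·0.85 + 9.2²·0.84] + 206.908 = 325.494 + 206.908 = 532.402.
Reliability = 532.402 / 590.838 = 0.901.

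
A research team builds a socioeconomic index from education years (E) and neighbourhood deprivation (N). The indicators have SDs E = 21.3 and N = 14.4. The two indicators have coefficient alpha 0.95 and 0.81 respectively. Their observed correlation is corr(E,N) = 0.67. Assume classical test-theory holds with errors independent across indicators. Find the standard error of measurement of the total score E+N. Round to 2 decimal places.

7.88

Var(total) = 661.05 + 411.005 = 1072.05.
True-score variance = 598.967 + 411.005 = 1009.97, so reliability = 0.9421.
Error variance = 1072.05 − 1009.97 = 62.0829; SEM = √62.0829 = 7.88.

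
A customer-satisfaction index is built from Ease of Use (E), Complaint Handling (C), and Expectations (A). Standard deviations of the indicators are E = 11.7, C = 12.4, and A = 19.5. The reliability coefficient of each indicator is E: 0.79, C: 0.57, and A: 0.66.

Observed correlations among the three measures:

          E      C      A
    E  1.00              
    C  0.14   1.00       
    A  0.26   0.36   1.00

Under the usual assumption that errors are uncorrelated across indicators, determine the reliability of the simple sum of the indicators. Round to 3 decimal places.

0.777

Var(E+C+A) = 11.7² + 12.4² + 19.5² + 2·[11.7·12.4·0.14 + 11.7·19.5·0.26 + 12.4·19.5·0.36] = 670.9 + 333.356 = 1004.26.
Under uncorrelated errors the observed covariances equal the true-score covariances, so only the own-variance terms attenuate.
True-score variance = [11.7²·0.79 + 12.4²·0.57 + 19.5²·0.66] + 333.356 = 446.751 + 333.356 = 780.108.
Reliability = 780.108 / 1004.26 = 0.777.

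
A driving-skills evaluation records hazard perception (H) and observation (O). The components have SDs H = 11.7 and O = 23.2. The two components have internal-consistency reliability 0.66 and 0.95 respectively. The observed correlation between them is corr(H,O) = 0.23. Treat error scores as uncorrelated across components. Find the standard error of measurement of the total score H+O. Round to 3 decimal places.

8.571

Var(total) = 675.13 + 124.862 = 799.992.
True-score variance = 601.675 + 124.862 = 726.538, so reliability = 0.9082.
Error variance = 799.992 − 726.538 = 73.4546; SEM = √73.4546 = 8.571.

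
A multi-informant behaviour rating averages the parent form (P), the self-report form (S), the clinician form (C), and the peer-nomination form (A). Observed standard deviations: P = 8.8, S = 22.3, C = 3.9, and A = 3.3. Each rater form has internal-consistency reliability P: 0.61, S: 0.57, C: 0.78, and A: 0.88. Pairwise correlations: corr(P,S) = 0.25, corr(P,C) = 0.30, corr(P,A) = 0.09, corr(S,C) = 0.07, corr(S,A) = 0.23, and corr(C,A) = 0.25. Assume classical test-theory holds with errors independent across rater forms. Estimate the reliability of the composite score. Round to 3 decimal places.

0.680

Var(P+S+C+A) = 8.8² + 22.3² + 3.9² + 3.3² + 2·[8.8·22.3·0.25 + 8.8·3.9·0.30 + 8.8·3.3·0.09 + 22.3·3.9·0.07 + 22.3·3.3·0.23 + 3.9·3.3·0.25] = 600.83 + 176.401 = 777.231.
Under uncorrelated errors the observed covariances equal the true-score covariances, so only the own-variance terms attenuate.
True-score variance = [8.8²·0.61 + 22.3²·0.57 + 3.9²·0.78 + 3.3²·0.88] + 176.401 = 352.141 + 176.401 = 528.542.
Reliability = 528.542 / 777.231 = 0.680.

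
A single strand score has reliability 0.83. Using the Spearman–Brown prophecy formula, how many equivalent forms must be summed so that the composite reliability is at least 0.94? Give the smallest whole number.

4

k ≥ ρ*(1−ρ₁)/(ρ₁(1−ρ*)) = 0.94·0.17 / (0.83·0.06) = 3.209.
Smallest integer k = 4.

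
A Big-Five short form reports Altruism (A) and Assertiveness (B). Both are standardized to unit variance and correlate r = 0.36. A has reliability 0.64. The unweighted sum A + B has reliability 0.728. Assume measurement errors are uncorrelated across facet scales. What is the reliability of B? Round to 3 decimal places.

Var(A+B) = 2 + 2·0.36 = 2.720.
True-score variance = ρ_A + ρ_B + 2·0.36, so 0.728 = (0.64 + ρ_B + 0.72) / 2.720.
ρ_B = 0.728·2.720 − 0.64 − 0.72 = 0.620.

0.620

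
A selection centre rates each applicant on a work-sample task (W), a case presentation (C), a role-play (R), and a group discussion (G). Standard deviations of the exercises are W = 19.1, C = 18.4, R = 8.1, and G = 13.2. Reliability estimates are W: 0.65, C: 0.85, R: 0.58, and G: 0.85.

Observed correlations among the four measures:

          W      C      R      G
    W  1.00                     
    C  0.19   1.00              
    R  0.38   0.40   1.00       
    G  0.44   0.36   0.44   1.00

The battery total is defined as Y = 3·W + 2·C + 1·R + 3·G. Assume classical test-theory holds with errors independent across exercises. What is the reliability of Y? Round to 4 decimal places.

0.8531

Var(Y) = 3²·19.1² + 2²·18.4² + 8.1² + 3²·13.2² + 2·[6·19.1·18.4·0.19 + 3·19.1·8.1·0.38 + 9·19.1·13.2·0.44 + 2·18.4·8.1·0.40 + 6·18.4·13.2·0.36 + 3·8.1·13.2·0.44] = 6271.3 + 4720.79 = 10992.1.
Because errors are independent across components, Cov(Tᵢ,Tⱼ) = Cov(Xᵢ,Xⱼ); the off-diagonal part of the true-score variance is the same as above.
True-score variance = [3²·19.1²·0.65 + 2²·18.4²·0.85 + 8.1²·0.58 + 3²·13.2²·0.85] + 4720.79 = 4656.23 + 4720.79 = 9377.02.
Reliability = 9377.02 / 10992.1 = 0.8531.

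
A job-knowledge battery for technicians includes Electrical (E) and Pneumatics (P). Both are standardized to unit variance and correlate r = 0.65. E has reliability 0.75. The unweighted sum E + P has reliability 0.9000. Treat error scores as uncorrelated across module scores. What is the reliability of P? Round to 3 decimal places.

Var(E+P) = 2 + 2·0.65 = 3.300.
True-score variance = ρ_E + ρ_P + 2·0.65, so 0.9000 = (0.75 + ρ_P + 1.30) / 3.300.
ρ_P = 0.9000·3.300 − 0.75 − 1.30 = 0.920.

0.920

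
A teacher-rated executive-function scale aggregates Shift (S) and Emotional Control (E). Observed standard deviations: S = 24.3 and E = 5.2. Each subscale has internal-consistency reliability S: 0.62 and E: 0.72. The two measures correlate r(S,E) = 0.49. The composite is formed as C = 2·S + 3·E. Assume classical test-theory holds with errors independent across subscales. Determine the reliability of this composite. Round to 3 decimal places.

0.712

Var(C) = 2²·24.3² + 3²·5.2² + 2·[6·24.3·5.2·0.49] = 2605.32 + 742.997 = 3348.32.
Because errors are independent across components, Cov(Tᵢ,Tⱼ) = Cov(Xᵢ,Xⱼ); the off-diagonal part of the true-score variance is the same as above.
True-score variance = [2²·24.3²·0.62 + 3²·5.2²·0.72] + 742.997 = 1639.63 + 742.997 = 2382.63.
Reliability = 2382.63 / 3348.32 = 0.712.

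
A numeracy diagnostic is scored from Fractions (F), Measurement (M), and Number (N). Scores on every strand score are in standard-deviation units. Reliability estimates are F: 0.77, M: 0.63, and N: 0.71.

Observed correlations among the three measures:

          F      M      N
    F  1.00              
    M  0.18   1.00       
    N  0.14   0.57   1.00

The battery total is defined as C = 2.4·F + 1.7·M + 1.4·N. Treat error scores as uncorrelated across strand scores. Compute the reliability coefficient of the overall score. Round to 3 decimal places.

Var(C) = 2.4² + 1.7² + 1.4² + 2·[4.08·0.18 + 3.36·0.14 + 2.38·0.57] = 10.61 + 5.1228 = 15.7328.
Because errors are independent across components, Cov(Tᵢ,Tⱼ) = Cov(Xᵢ,Xⱼ); the off-diagonal part of the true-score variance is the same as above.
True-score variance = [2.4²·0.77 + 1.7²·0.63 + 1.4²·0.71] + 5.1228 = 7.6475 + 5.1228 = 12.7703.
Reliability = 12.7703 / 15.7328 = 0.812.

0.812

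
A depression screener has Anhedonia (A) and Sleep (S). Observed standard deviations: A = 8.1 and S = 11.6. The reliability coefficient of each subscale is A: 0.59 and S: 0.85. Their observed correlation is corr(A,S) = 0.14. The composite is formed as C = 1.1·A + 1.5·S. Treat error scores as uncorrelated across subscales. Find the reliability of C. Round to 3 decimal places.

0.817

Var(C) = 1.1²·8.1² + 1.5²·11.6² + 2·[1.65·8.1·11.6·0.14] = 382.148 + 43.4095 = 425.558.
Because errors are independent across components, Cov(Tᵢ,Tⱼ) = Cov(Xᵢ,Xⱼ); the off-diagonal part of the true-score variance is the same as above.
True-score variance = [1.1²·8.1²·0.59 + 1.5²·11.6²·0.85] + 43.4095 = 304.185 + 43.4095 = 347.594.
Reliability = 347.594 / 425.558 = 0.817.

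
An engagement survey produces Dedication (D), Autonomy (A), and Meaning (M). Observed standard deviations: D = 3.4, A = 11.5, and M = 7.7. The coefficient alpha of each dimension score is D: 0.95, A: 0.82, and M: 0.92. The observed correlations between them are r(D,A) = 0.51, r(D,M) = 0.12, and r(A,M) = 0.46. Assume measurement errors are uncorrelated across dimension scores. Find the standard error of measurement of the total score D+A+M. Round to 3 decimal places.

5.397

Var(total) = 203.1 + 127.631 = 330.731.
True-score variance = 173.974 + 127.631 = 301.605, so reliability = 0.9119.
Error variance = 330.731 − 301.605 = 29.1262; SEM = √29.1262 = 5.397.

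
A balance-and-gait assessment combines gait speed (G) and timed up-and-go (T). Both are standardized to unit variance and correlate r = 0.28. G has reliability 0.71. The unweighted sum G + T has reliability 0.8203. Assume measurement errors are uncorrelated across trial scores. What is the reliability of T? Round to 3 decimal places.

Var(G+T) = 2 + 2·0.28 = 2.560.
True-score variance = ρ_G + ρ_T + 2·0.28, so 0.8203 = (0.71 + ρ_T + 0.56) / 2.560.
ρ_T = 0.8203·2.560 − 0.71 − 0.56 = 0.830.

0.830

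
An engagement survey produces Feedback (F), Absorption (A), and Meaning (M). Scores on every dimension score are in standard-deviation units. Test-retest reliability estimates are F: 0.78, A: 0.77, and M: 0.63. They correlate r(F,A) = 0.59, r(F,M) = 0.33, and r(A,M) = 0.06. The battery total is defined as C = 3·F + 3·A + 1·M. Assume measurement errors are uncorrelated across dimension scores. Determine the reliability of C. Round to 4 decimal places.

0.8617

Var(C) = 3² + 3² + 1 + 2·[9·0.59 + 3·0.33 + 3·0.06] = 19 + 12.96 = 31.96.
Because errors are independent across components, Cov(Tᵢ,Tⱼ) = Cov(Xᵢ,Xⱼ); the off-diagonal part of the true-score variance is the same as above.
True-score variance = [3²·0.78 + 3²·0.77 + 0.63] + 12.96 = 14.58 + 12.96 = 27.54.
Reliability = 27.54 / 31.96 = 0.8617.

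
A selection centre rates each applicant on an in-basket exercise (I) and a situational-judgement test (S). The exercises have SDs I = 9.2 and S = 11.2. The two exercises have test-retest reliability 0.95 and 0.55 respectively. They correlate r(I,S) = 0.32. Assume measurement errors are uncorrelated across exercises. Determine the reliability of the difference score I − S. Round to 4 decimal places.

0.5790

Var(I−S) = 9.2² + 11.2² − 2·9.2·11.2·0.32 = 210.08 − 65.9456 = 144.134.
With uncorrelated errors the cross-covariances are all true-score covariance, so they carry over unchanged; only the diagonal terms shrink to ρᵢσᵢ².
True-score variance = [9.2²·0.95 + 11.2²·0.55] − 65.9456 = 149.4 − 65.9456 = 83.4544.
Reliability = 83.4544 / 144.134 = 0.5790.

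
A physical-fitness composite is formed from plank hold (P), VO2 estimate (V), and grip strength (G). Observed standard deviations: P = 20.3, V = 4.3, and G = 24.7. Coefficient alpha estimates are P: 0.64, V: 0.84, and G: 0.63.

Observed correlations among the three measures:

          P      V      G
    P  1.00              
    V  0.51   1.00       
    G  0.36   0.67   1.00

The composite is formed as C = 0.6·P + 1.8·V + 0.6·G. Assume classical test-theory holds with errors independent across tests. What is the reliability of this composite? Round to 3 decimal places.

Var(C) = 0.6²·20.3² + 1.8²·4.3² + 0.6²·24.7² + 2·[1.08·20.3·4.3·0.51 + 0.36·20.3·24.7·0.36 + 1.08·4.3·24.7·0.67] = 427.892 + 379.831 = 807.724.
Under uncorrelated errors the observed covariances equal the true-score covariances, so only the own-variance terms attenuate.
True-score variance = [0.6²·20.3²·0.64 + 1.8²·4.3²·0.84 + 0.6²·24.7²·0.63] + 379.831 = 283.636 + 379.831 = 663.468.
Reliability = 663.468 / 807.724 = 0.821.

0.821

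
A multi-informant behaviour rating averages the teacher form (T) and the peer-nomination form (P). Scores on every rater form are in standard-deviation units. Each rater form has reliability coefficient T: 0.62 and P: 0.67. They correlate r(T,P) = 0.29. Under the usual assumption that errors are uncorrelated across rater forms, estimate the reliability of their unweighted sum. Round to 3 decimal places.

0.725

Var(T+P) = 2 + 2·[0.29] = 2 + 0.58 = 2.58.
Because errors are independent across components, Cov(Tᵢ,Tⱼ) = Cov(Xᵢ,Xⱼ); the off-diagonal part of the true-score variance is the same as above.
True-score variance = [0.62 + 0.67] + 0.58 = 1.29 + 0.58 = 1.87.
Reliability = 1.87 / 2.58 = 0.725.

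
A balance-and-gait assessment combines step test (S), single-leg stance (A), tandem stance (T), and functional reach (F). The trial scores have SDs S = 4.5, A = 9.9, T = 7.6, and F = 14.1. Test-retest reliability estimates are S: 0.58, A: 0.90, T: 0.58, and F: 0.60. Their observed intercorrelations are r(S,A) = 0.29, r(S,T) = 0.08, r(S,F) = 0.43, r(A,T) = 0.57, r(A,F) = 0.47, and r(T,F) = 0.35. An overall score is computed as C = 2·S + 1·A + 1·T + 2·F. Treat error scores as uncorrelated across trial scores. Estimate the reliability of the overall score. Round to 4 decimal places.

0.7868

Var(C) = 2²·4.5² + 9.9² + 7.6² + 2²·14.1² + 2·[2·4.5·9.9·0.29 + 2·4.5·7.6·0.08 + 4·4.5·14.1·0.43 + 9.9·7.6·0.57 + 2·9.9·14.1·0.47 + 2·7.6·14.1·0.35] = 1032.01 + 779.117 = 1811.13.
Because errors are independent across components, Cov(Tᵢ,Tⱼ) = Cov(Xᵢ,Xⱼ); the off-diagonal part of the true-score variance is the same as above.
True-score variance = [2²·4.5²·0.58 + 9.9²·0.90 + 7.6²·0.58 + 2²·14.1²·0.60] + 779.117 = 645.834 + 779.117 = 1424.95.
Reliability = 1424.95 / 1811.13 = 0.7868.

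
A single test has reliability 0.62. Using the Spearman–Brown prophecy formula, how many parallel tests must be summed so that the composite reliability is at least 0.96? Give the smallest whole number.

15

k ≥ ρ*(1−ρ₁)/(ρ₁(1−ρ*)) = 0.96·0.38 / (0.62·0.04) = 14.710.
Smallest integer k = 15.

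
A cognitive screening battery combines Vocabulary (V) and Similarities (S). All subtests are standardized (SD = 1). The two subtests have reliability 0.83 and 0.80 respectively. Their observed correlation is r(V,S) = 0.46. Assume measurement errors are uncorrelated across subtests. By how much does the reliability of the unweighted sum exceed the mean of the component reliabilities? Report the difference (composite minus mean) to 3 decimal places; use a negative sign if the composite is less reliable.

0.058

Var(sum) = 2 + 0.92 = 2.92; true-score variance = 1.63 + 0.92 = 2.55; composite reliability = 0.8733.
Mean component reliability = 0.8150.
Difference = 0.8733 − 0.8150 = 0.058.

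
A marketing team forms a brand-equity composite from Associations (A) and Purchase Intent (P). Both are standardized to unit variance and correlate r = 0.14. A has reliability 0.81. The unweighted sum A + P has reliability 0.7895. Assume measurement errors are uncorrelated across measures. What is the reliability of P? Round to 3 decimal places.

0.710

Var(A+P) = 2 + 2·0.14 = 2.280.
True-score variance = ρ_A + ρ_P + 2·0.14, so 0.7895 = (0.81 + ρ_P + 0.28) / 2.280.
ρ_P = 0.7895·2.280 − 0.81 − 0.28 = 0.710.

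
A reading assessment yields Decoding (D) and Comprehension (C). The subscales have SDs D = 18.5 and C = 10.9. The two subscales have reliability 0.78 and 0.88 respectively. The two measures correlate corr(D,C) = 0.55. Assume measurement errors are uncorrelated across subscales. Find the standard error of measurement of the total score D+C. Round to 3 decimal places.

Var(total) = 461.06 + 221.815 = 682.875.
True-score variance = 371.508 + 221.815 = 593.323, so reliability = 0.8689.
Error variance = 682.875 − 593.323 = 89.5522; SEM = √89.5522 = 9.463.

9.463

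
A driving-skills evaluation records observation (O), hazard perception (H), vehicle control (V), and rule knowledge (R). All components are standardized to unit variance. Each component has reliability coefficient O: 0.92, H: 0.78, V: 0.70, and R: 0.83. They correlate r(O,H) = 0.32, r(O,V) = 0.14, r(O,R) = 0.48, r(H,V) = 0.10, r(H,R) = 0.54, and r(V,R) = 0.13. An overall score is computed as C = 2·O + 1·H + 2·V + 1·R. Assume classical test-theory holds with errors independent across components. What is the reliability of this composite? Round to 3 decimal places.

0.883

Var(C) = 2² + 1 + 2² + 1 + 2·[2·0.32 + 4·0.14 + 2·0.48 + 2·0.10 + 0.54 + 2·0.13] = 10 + 6.32 = 16.32.
Under uncorrelated errors the observed covariances equal the true-score covariances, so only the own-variance terms attenuate.
True-score variance = [2²·0.92 + 0.78 + 2²·0.70 + 0.83] + 6.32 = 8.09 + 6.32 = 14.41.
Reliability = 14.41 / 16.32 = 0.883.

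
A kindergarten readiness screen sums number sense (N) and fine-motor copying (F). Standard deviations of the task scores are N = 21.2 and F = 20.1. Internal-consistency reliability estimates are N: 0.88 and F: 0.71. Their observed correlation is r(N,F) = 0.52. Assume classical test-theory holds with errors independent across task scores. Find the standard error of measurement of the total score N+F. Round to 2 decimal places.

Var(total) = 853.45 + 443.165 = 1296.61.
True-score variance = 682.354 + 443.165 = 1125.52, so reliability = 0.8680.
Error variance = 1296.61 − 1125.52 = 171.096; SEM = √171.096 = 13.08.

13.08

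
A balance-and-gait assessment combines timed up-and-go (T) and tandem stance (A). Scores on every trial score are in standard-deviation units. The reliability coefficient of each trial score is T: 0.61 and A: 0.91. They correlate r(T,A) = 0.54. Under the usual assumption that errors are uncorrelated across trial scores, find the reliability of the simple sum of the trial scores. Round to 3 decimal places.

0.844

Var(T+A) = 2 + 2·[0.54] = 2 + 1.08 = 3.08.
Under uncorrelated errors the observed covariances equal the true-score covariances, so only the own-variance terms attenuate.
True-score variance = [0.61 + 0.91] + 1.08 = 1.52 + 1.08 = 2.6.
Reliability = 2.6 / 3.08 = 0.844.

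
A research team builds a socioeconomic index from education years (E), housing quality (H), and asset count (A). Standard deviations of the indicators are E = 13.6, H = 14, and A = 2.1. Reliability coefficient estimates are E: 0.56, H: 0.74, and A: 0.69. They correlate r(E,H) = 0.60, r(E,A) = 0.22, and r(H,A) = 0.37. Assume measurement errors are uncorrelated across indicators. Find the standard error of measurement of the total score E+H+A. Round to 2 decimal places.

11.56

Var(total) = 385.37 + 262.802 = 648.172.
True-score variance = 251.66 + 262.802 = 514.463, so reliability = 0.7937.
Error variance = 648.172 − 514.463 = 133.709; SEM = √133.709 = 11.56.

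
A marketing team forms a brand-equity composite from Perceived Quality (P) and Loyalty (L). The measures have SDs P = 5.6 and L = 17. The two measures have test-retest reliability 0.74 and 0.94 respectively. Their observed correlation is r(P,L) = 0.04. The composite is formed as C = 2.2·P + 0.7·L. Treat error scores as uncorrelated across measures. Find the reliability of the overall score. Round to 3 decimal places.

0.843

Var(C) = 2.2²·5.6² + 0.7²·17² + 2·[1.54·5.6·17·0.04] = 293.392 + 11.7286 = 305.121.
Under uncorrelated errors the observed covariances equal the true-score covariances, so only the own-variance terms attenuate.
True-score variance = [2.2²·5.6²·0.74 + 0.7²·17²·0.94] + 11.7286 = 245.432 + 11.7286 = 257.161.
Reliability = 257.161 / 305.121 = 0.843.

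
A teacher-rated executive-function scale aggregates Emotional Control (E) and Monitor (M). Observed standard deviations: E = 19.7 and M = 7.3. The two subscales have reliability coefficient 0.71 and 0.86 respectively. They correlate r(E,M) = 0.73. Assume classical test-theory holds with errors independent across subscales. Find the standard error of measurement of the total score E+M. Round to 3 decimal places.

10.955

Var(total) = 441.38 + 209.963 = 651.343.
True-score variance = 321.373 + 209.963 = 531.336, so reliability = 0.8158.
Error variance = 651.343 − 531.336 = 120.007; SEM = √120.007 = 10.955.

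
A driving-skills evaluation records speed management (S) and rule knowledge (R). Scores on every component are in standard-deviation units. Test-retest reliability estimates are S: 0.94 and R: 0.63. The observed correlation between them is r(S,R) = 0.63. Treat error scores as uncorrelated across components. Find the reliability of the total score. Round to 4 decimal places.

Var(S+R) = 2 + 2·[0.63] = 2 + 1.26 = 3.26.
Under uncorrelated errors the observed covariances equal the true-score covariances, so only the own-variance terms attenuate.
True-score variance = [0.94 + 0.63] + 1.26 = 1.57 + 1.26 = 2.83.
Reliability = 2.83 / 3.26 = 0.8681.

0.8681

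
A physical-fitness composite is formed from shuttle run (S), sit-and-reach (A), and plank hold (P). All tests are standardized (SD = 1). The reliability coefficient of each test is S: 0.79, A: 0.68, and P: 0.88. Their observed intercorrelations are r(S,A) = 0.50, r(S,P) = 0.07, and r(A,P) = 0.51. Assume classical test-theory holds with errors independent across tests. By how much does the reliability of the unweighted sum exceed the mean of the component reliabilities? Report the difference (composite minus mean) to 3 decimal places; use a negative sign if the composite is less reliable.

Var(sum) = 3 + 2.16 = 5.16; true-score variance = 2.35 + 2.16 = 4.51; composite reliability = 0.8740.
Mean component reliability = 0.7833.
Difference = 0.8740 − 0.7833 = 0.091.

0.091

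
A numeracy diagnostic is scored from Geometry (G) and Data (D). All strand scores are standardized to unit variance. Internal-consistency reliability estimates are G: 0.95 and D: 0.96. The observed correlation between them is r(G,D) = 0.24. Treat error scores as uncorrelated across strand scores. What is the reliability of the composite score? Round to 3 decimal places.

0.964

Var(G+D) = 2 + 2·[0.24] = 2 + 0.48 = 2.48.
Because errors are independent across components, Cov(Tᵢ,Tⱼ) = Cov(Xᵢ,Xⱼ); the off-diagonal part of the true-score variance is the same as above.
True-score variance = [0.95 + 0.96] + 0.48 = 1.91 + 0.48 = 2.39.
Reliability = 2.39 / 2.48 = 0.964.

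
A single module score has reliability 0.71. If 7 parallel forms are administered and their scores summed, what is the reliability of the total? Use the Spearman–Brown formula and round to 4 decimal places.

0.9449

ρ_k = kρ / (1 + (k−1)ρ) = 7·0.71 / (1 + 6·0.71) = 4.970 / 5.260 = 0.9449.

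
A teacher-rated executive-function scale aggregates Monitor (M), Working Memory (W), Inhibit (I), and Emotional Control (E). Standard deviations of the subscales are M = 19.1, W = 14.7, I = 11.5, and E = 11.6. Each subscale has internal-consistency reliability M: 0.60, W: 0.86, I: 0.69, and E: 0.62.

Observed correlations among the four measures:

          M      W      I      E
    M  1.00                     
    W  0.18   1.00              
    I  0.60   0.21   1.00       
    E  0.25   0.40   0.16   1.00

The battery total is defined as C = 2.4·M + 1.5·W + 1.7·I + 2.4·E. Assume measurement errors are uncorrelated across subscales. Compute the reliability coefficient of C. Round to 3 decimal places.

Var(C) = 2.4²·19.1² + 1.5²·14.7² + 1.7²·11.5² + 2.4²·11.6² + 2·[3.6·19.1·14.7·0.18 + 4.08·19.1·11.5·0.60 + 5.76·19.1·11.6·0.25 + 2.55·14.7·11.5·0.21 + 3.6·14.7·11.6·0.40 + 4.08·11.5·11.6·0.16] = 3744.78 + 2923.69 = 6668.47.
Because errors are independent across components, Cov(Tᵢ,Tⱼ) = Cov(Xᵢ,Xⱼ); the off-diagonal part of the true-score variance is the same as above.
True-score variance = [2.4²·19.1²·0.60 + 1.5²·14.7²·0.86 + 1.7²·11.5²·0.69 + 2.4²·11.6²·0.62] + 2923.69 = 2423.18 + 2923.69 = 5346.87.
Reliability = 5346.87 / 6668.47 = 0.802.

0.802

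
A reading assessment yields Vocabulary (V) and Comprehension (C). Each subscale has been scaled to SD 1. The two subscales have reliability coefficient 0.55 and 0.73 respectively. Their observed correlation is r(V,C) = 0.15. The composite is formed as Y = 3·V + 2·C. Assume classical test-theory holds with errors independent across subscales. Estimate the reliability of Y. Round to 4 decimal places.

Var(Y) = 3² + 2² + 2·[6·0.15] = 13 + 1.8 = 14.8.
With uncorrelated errors the cross-covariances are all true-score covariance, so they carry over unchanged; only the diagonal terms shrink to ρᵢσᵢ².
True-score variance = [3²·0.55 + 2²·0.73] + 1.8 = 7.87 + 1.8 = 9.67.
Reliability = 9.67 / 14.8 = 0.6534.

0.6534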